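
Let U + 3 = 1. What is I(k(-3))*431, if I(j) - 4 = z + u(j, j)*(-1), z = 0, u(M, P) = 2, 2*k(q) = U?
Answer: 862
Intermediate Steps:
U = -2 (U = -3 + 1 = -2)
k(q) = -1 (k(q) = (½)*(-2) = -1)
I(j) = 2 (I(j) = 4 + (0 + 2*(-1)) = 4 + (0 - 2) = 4 - 2 = 2)
I(k(-3))*431 = 2*431 = 862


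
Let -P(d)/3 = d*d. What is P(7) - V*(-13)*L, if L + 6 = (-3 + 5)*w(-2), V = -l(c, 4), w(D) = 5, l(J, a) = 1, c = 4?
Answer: -199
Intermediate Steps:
P(d) = -3*d² (P(d) = -3*d*d = -3*d²)
V = -1 (V = -1*1 = -1)
L = 4 (L = -6 + (-3 + 5)*5 = -6 + 2*5 = -6 + 10 = 4)
P(7) - V*(-13)*L = -3*7² - (-1*(-13))*4 = -3*49 - 13*4 = -147 - 1*52 = -147 - 52 = -199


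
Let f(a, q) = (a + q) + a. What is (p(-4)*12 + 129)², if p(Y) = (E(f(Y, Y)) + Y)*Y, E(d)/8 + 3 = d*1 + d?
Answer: 114254721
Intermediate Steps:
f(a, q) = q + 2*a
E(d) = -24 + 16*d (E(d) = -24 + 8*(d*1 + d) = -24 + 8*(d + d) = -24 + 8*(2*d) = -24 + 16*d)
p(Y) = Y*(-24 + 49*Y) (p(Y) = ((-24 + 16*(Y + 2*Y)) + Y)*Y = ((-24 + 16*(3*Y)) + Y)*Y = ((-24 + 48*Y) + Y)*Y = (-24 + 49*Y)*Y = Y*(-24 + 49*Y))
(p(-4)*12 + 129)² = (-4*(-24 + 49*(-4))*12 + 129)² = (-4*(-24 - 196)*12 + 129)² = (-4*(-220)*12 + 129)² = (880*12 + 129)² = (10560 + 129)² = 10689² = 114254721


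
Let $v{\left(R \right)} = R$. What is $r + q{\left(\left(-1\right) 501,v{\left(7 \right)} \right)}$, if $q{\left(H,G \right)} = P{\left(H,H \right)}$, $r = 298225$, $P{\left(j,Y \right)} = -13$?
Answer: $298212$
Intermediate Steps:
$q{\left(H,G \right)} = -13$
$r + q{\left(\left(-1\right) 501,v{\left(7 \right)} \right)} = 298225 - 13 = 298212$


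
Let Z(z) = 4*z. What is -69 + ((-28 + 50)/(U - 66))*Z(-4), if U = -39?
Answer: -6893/105 ≈ -65.648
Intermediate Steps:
-69 + ((-28 + 50)/(U - 66))*Z(-4) = -69 + ((-28 + 50)/(-39 - 66))*(4*(-4)) = -69 + (22/(-105))*(-16) = -69 + (22*(-1/105))*(-16) = -69 - 22/105*(-16) = -69 + 352/105 = -6893/105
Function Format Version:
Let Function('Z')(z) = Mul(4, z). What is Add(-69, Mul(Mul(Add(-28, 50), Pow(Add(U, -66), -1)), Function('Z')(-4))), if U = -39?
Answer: Rational(-6893, 105) ≈ -65.648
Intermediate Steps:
Add(-69, Mul(Mul(Add(-28, 50), Pow(Add(U, -66), -1)), Function('Z')(-4))) = Add(-69, Mul(Mul(Add(-28, 50), Pow(Add(-39, -66), -1)), Mul(4, -4))) = Add(-69, Mul(Mul(22, Pow(-105, -1)), -16)) = Add(-69, Mul(Mul(22, Rational(-1, 105)), -16)) = Add(-69, Mul(Rational(-22, 105), -16)) = Add(-69, Rational(352, 105)) = Rational(-6893, 105)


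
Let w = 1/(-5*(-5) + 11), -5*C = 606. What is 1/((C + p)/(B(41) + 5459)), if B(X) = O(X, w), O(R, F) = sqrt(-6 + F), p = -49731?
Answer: -27295/249261 - 5*I*sqrt(215)/1495566 ≈ -0.1095 - 4.9021e-5*I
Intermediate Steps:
C = -606/5 (C = -1/5*606 = -606/5 ≈ -121.20)
w = 1/36 (w = 1/(25 + 11) = 1/36 ≈ 0.027778)
B(X) = I*sqrt(215)/6 (B(X) = sqrt(-6 + 1/36) = sqrt(-215/36) = I*sqrt(215)/6)
1/((C + p)/(B(41) + 5459)) = 1/((-606/5 - 49731)/(I*sqrt(215)/6 + 5459)) = 1/(-249261/(5*(5459 + I*sqrt(215)/6))) = -27295/249261 - 5*I*sqrt(215)/1495566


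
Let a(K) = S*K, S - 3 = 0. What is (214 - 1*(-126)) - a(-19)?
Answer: 397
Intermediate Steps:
S = 3 (S = 3 + 0 = 3)
a(K) = 3*K
(214 - 1*(-126)) - a(-19) = (214 - 1*(-126)) - 3*(-19) = (214 + 126) - 1*(-57) = 340 + 57 = 397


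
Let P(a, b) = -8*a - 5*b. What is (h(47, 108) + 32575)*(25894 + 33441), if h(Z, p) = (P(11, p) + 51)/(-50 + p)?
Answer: 112070345955/58 ≈ 1.9322e+9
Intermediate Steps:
h(Z, p) = (-37 - 5*p)/(-50 + p) (h(Z, p) = ((-8*11 - 5*p) + 51)/(-50 + p) = ((-88 - 5*p) + 51)/(-50 + p) = (-37 - 5*p)/(-50 + p))
(h(47, 108) + 32575)*(25894 + 33441) = ((-37 - 5*108)/(-50 + 108) + 32575)*(25894 + 33441) = ((-37 - 540)/58 + 32575)*59335 = ((1/58)*(-577) + 32575)*59335 = (-577/58 + 32575)*59335 = (1888773/58)*59335 = 112070345955/58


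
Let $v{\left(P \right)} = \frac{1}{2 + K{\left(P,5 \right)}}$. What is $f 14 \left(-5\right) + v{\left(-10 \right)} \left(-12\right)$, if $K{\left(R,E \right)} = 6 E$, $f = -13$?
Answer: $\frac{7277}{8} \approx 909.63$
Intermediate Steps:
$v{\left(P \right)} = \frac{1}{32}$ ($v{\left(P \right)} = \frac{1}{2 + 6 \cdot 5} = \frac{1}{2 + 30} = \frac{1}{32}$)
$f 14 \left(-5\right) + v{\left(-10 \right)} \left(-12\right) = \left(-13\right) 14 \left(-5\right) + \frac{1}{32} \left(-12\right) = \left(-182\right) \left(-5\right) - \frac{3}{8} = 910 - \frac{3}{8} = \frac{7277}{8}$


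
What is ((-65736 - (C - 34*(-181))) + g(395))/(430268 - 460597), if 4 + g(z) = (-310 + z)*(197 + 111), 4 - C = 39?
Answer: 45679/30329 ≈ 1.5061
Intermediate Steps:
C = -35 (C = 4 - 1*39 = 4 - 39 = -35)
g(z) = -95484 + 308*z (g(z) = -4 + (-310 + z)*(197 + 111) = -4 + (-310 + z)*308 = -4 + (-95480 + 308*z) = -95484 + 308*z)
((-65736 - (C - 34*(-181))) + g(395))/(430268 - 460597) = ((-65736 - (-35 - 34*(-181))) + (-95484 + 308*395))/(430268 - 460597) = ((-65736 - (-35 + 6154)) + (-95484 + 121660))/(-30329) = ((-65736 - 1*6119) + 26176)*(-1/30329) = ((-65736 - 6119) + 26176)*(-1/30329) = (-71855 + 26176)*(-1/30329) = -45679*(-1/30329) = 45679/30329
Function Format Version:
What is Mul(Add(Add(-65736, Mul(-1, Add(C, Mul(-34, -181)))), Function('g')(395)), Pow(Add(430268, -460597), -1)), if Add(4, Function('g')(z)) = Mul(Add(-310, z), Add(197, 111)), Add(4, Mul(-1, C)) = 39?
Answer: Rational(45679, 30329) ≈ 1.5061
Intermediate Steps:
C = -35 (C = Add(4, Mul(-1, 39)) = Add(4, -39) = -35)
Function('g')(z) = Add(-95484, Mul(308, z)) (Function('g')(z) = Add(-4, Mul(Add(-310, z), Add(197, 111))) = Add(-4, Mul(Add(-310, z), 308)) = Add(-4, Add(-95480, Mul(308, z))) = Add(-95484, Mul(308, z)))
Mul(Add(Add(-65736, Mul(-1, Add(C, Mul(-34, -181)))), Function('g')(395)), Pow(Add(430268, -460597), -1)) = Mul(Add(Add(-65736, Mul(-1, Add(-35, Mul(-34, -181)))), Add(-95484, Mul(308, 395))), Pow(Add(430268, -460597), -1)) = Mul(Add(Add(-65736, Mul(-1, Add(-35, 6154))), Add(-95484, 121660)), Pow(-30329, -1)) = Mul(Add(Add(-65736, Mul(-1, 6119)), 26176), Rational(-1, 30329)) = Mul(Add(Add(-65736, -6119), 26176), Rational(-1, 30329)) = Mul(Add(-71855, 26176), Rational(-1, 30329)) = Mul(-45679, Rational(-1, 30329)) = Rational(45679, 30329)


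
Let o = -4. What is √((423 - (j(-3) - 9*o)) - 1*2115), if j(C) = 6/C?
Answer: I*√1726 ≈ 41.545*I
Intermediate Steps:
√((423 - (j(-3) - 9*o)) - 1*2115) = √((423 - (6/(-3) - 9*(-4))) - 1*2115) = √((423 - (6*(-⅓) + 36)) - 2115) = √((423 - (-2 + 36)) - 2115) = √((423 - 1*34) - 2115) = √((423 - 34) - 2115) = √(389 - 2115) = √(-1726) = I*√1726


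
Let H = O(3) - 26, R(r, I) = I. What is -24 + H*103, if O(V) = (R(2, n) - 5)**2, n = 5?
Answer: -2702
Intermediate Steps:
O(V) = 0 (O(V) = (5 - 5)**2 = 0**2 = 0)
H = -26 (H = 0 - 26 = -26)
-24 + H*103 = -24 - 26*103 = -24 - 2678 = -2702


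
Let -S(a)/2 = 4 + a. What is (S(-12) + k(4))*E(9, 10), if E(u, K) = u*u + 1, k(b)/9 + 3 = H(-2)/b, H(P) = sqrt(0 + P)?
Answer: -902 + 369*I*sqrt(2)/2 ≈ -902.0 + 260.92*I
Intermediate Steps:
H(P) = sqrt(P)
k(b) = -27 + 9*I*sqrt(2)/b (k(b) = -27 + 9*(sqrt(-2)/b) = -27 + 9*((I*sqrt(2))/b) = -27 + 9*(I*sqrt(2)/b) = -27 + 9*I*sqrt(2)/b)
E(u, K) = 1 + u**2 (E(u, K) = u**2 + 1 = 1 + u**2)
S(a) = -8 - 2*a (S(a) = -2*(4 + a) = -8 - 2*a)
(S(-12) + k(4))*E(9, 10) = ((-8 - 2*(-12)) + (-27 + 9*I*sqrt(2)/4))*(1 + 9**2) = ((-8 + 24) + (-27 + 9*I*sqrt(2)*(1/4)))*(1 + 81) = (16 + (-27 + 9*I*sqrt(2)/4))*82 = (-11 + 9*I*sqrt(2)/4)*82 = -902 + 369*I*sqrt(2)/2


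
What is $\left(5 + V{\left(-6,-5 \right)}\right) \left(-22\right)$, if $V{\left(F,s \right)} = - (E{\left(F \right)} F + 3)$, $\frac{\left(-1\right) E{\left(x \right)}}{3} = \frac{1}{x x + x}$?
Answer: $- \frac{154}{5} \approx -30.8$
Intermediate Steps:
$E{\left(x \right)} = - \frac{3}{x + x^{2}}$ ($E{\left(x \right)} = - \frac{3}{x x + x} = - \frac{3}{x^{2} + x} = - \frac{3}{x + x^{2}}$)
$V{\left(F,s \right)} = -3 + \frac{3}{1 + F}$ ($V{\left(F,s \right)} = - (- \frac{3}{F \left(1 + F\right)} F + 3) = - (- \frac{3}{1 + F} + 3) = - (3 - \frac{3}{1 + F}) = -3 + \frac{3}{1 + F}$)
$\left(5 + V{\left(-6,-5 \right)}\right) \left(-22\right) = \left(5 - - \frac{18}{1 - 6}\right) \left(-22\right) = \left(5 - - \frac{18}{-5}\right) \left(-22\right) = \left(5 - \left(-18\right) \left(- \frac{1}{5}\right)\right) \left(-22\right) = \left(5 - \frac{18}{5}\right) \left(-22\right) = \frac{7}{5} \left(-22\right) = - \frac{154}{5}$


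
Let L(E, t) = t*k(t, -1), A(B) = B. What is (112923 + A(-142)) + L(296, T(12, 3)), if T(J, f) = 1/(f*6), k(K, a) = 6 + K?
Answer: 36541153/324 ≈ 1.1278e+5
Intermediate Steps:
T(J, f) = 1/(6*f)
L(E, t) = t*(6 + t)
(112923 + A(-142)) + L(296, T(12, 3)) = (112923 - 142) + ((⅙)/3)*(6 + (⅙)/3) = 112781 + ((⅙)*(⅓))*(6 + (⅙)*(⅓)) = 112781 + (6 + 1/18)/18 = 112781 + (1/18)*(109/18) = 112781 + 109/324 = 36541153/324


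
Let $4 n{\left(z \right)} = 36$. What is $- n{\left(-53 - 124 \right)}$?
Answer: $-9$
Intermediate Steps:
$n{\left(z \right)} = 9$ ($n{\left(z \right)} = \frac{1}{4} \cdot 36 = 9$)
$- n{\left(-53 - 124 \right)} = \left(-1\right) 9 = -9$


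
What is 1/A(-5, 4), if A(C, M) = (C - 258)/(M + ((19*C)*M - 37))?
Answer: 413/263 ≈ 1.5703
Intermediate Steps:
A(C, M) = (-258 + C)/(-37 + M + 19*C*M) (A(C, M) = (-258 + C)/(M + (19*C*M - 37)) = (-258 + C)/(M + (-37 + 19*C*M)) = (-258 + C)/(-37 + M + 19*C*M))
1/A(-5, 4) = 1/((-258 - 5)/(-37 + 4 + 19*(-5)*4)) = 1/(-263/(-37 + 4 - 380)) = 1/(-263/(-413)) = 1/(-1/413*(-263)) = 1/(263/413) = 413/263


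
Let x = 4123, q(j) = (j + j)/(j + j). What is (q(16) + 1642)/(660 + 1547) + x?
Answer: 9101104/2207 ≈ 4123.7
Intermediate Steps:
q(j) = 1 (q(j) = (2*j)/((2*j)) = (2*j)*(1/(2*j)) = 1)
(q(16) + 1642)/(660 + 1547) + x = (1 + 1642)/(660 + 1547) + 4123 = 1643/2207 + 4123 = 9101104/2207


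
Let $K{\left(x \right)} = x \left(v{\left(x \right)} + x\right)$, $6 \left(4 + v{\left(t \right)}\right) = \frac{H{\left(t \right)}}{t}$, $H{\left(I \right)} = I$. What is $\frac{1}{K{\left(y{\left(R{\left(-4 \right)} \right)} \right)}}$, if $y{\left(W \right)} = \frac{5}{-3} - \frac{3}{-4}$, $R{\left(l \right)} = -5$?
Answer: $\frac{48}{209} \approx 0.22967$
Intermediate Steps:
$v{\left(t \right)} = - \frac{23}{6}$ ($v{\left(t \right)} = -4 + \frac{t \frac{1}{t}}{6} = -4 + \frac{1}{6} \cdot 1 = -4 + \frac{1}{6} = - \frac{23}{6}$)
$y{\left(W \right)} = - \frac{11}{12}$ ($y{\left(W \right)} = 5 \left(- \frac{1}{3}\right) - - \frac{3}{4} = - \frac{5}{3} + \frac{3}{4} = - \frac{11}{12}$)
$K{\left(x \right)} = x \left(- \frac{23}{6} + x\right)$
$\frac{1}{K{\left(y{\left(R{\left(-4 \right)} \right)} \right)}} = \frac{1}{\frac{1}{6} \left(- \frac{11}{12}\right) \left(-23 + 6 \left(- \frac{11}{12}\right)\right)} = \frac{1}{\frac{1}{6} \left(- \frac{11}{12}\right) \left(-23 - \frac{11}{2}\right)} = \frac{1}{\frac{1}{6} \left(- \frac{11}{12}\right) \left(- \frac{57}{2}\right)} = \frac{1}{\frac{209}{48}} = \frac{48}{209}$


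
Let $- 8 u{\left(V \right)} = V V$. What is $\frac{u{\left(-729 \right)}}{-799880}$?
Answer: $\frac{531441}{6399040} \approx 0.08305$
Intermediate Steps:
$u{\left(V \right)} = - \frac{V^{2}}{8}$ ($u{\left(V \right)} = - \frac{V V}{8} = - \frac{V^{2}}{8}$)
$\frac{u{\left(-729 \right)}}{-799880} = \frac{\left(- \frac{1}{8}\right) \left(-729\right)^{2}}{-799880} = \left(- \frac{1}{8}\right) 531441 \left(- \frac{1}{799880}\right) = \left(- \frac{531441}{8}\right) \left(- \frac{1}{799880}\right) = \frac{531441}{6399040}$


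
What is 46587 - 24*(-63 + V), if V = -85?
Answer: 50139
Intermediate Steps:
46587 - 24*(-63 + V) = 46587 - 24*(-63 - 85) = 46587 - 24*(-148) = 46587 + 3552 = 50139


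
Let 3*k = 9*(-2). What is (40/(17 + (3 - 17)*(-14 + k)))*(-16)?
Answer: -640/297 ≈ -2.1549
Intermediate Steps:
k = -6 (k = (9*(-2))/3 = (1/3)*(-18) = -6)
(40/(17 + (3 - 17)*(-14 + k)))*(-16) = (40/(17 + (3 - 17)*(-14 - 6)))*(-16) = (40/(17 - 14*(-20)))*(-16) = (40/(17 + 280))*(-16) = (40/297)*(-16) = -640/297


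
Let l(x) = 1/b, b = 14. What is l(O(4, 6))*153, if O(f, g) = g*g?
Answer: 153/14 ≈ 10.929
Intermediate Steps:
O(f, g) = g²
l(x) = 1/14
l(O(4, 6))*153 = (1/14)*153 = 153/14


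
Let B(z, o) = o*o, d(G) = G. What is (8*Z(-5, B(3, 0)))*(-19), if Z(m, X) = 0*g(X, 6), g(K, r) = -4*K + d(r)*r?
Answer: 0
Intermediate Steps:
g(K, r) = r² - 4*K (g(K, r) = -4*K + r*r = -4*K + r² = r² - 4*K)
B(z, o) = o²
Z(m, X) = 0 (Z(m, X) = 0*(6² - 4*X) = 0*(36 - 4*X) = 0)
(8*Z(-5, B(3, 0)))*(-19) = (8*0)*(-19) = 0*(-19) = 0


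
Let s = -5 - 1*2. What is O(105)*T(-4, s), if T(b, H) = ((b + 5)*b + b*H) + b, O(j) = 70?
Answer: 1400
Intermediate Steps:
s = -7 (s = -5 - 2 = -7)
T(b, H) = b + H*b + b*(5 + b) (T(b, H) = ((5 + b)*b + H*b) + b = (b*(5 + b) + H*b) + b = (H*b + b*(5 + b)) + b = b + H*b + b*(5 + b))
O(105)*T(-4, s) = 70*(-4*(6 - 7 - 4)) = 70*(-4*(-5)) = 70*20 = 1400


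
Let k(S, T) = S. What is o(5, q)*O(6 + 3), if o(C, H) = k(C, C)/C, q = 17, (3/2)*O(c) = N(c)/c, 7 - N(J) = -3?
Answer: 20/27 ≈ 0.74074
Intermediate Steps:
N(J) = 10 (N(J) = 7 - 1*(-3) = 7 + 3 = 10)
O(c) = 20/(3*c) (O(c) = 2*(10/c)/3 = 20/(3*c))
o(C, H) = 1 (o(C, H) = C/C = 1)
o(5, q)*O(6 + 3) = 1*(20/(3*(6 + 3))) = 1*((20/3)/9) = 1*((20/3)*(⅑)) = 1*(20/27) = 20/27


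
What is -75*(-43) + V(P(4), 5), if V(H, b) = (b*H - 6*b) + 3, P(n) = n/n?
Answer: 3203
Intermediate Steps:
P(n) = 1
V(H, b) = 3 - 6*b + H*b (V(H, b) = (H*b - 6*b) + 3 = (-6*b + H*b) + 3 = 3 - 6*b + H*b)
-75*(-43) + V(P(4), 5) = -75*(-43) + (3 - 6*5 + 1*5) = 3225 + (3 - 30 + 5) = 3225 - 22 = 3203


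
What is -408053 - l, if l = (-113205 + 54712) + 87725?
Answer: -437285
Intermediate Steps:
l = 29232 (l = -58493 + 87725 = 29232)
-408053 - l = -408053 - 1*29232 = -408053 - 29232 = -437285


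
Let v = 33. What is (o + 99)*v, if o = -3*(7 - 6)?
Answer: 3168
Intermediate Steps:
o = -3 (o = -3*1 = -3)
(o + 99)*v = (-3 + 99)*33 = 96*33 = 3168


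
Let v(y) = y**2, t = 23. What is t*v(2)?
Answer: 92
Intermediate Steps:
t*v(2) = 23*2**2 = 23*4 = 92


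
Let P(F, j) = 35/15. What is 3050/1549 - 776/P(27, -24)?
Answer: -3584722/10843 ≈ -330.60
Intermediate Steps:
P(F, j) = 7/3 (P(F, j) = 35*(1/15) = 7/3)
3050/1549 - 776/P(27, -24) = 3050/1549 - 776/7/3 = 3050*(1/1549) - 776*3/7 = 3050/1549 - 2328/7 = -3584722/10843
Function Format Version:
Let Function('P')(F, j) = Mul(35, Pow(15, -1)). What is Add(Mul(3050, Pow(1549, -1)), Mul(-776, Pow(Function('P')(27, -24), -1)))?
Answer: Rational(-3584722, 10843) ≈ -330.60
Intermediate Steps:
Function('P')(F, j) = Rational(7, 3) (Function('P')(F, j) = Mul(35, Rational(1, 15)) = Rational(7, 3))
Add(Mul(3050, Pow(1549, -1)), Mul(-776, Pow(Function('P')(27, -24), -1))) = Add(Mul(3050, Pow(1549, -1)), Mul(-776, Pow(Rational(7, 3), -1))) = Add(Mul(3050, Rational(1, 1549)), Mul(-776, Rational(3, 7))) = Add(Rational(3050, 1549), Rational(-2328, 7)) = Rational(-3584722, 10843)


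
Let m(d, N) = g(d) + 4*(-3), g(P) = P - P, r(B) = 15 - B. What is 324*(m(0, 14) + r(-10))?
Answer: 4212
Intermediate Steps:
g(P) = 0
m(d, N) = -12 (m(d, N) = 0 + 4*(-3) = 0 - 12 = -12)
324*(m(0, 14) + r(-10)) = 324*(-12 + (15 - 1*(-10))) = 324*(-12 + (15 + 10)) = 324*(-12 + 25) = 324*13 = 4212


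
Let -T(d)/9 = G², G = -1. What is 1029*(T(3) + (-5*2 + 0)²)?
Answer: 93639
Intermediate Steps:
T(d) = -9 (T(d) = -9*(-1)² = -9*1 = -9)
1029*(T(3) + (-5*2 + 0)²) = 1029*(-9 + (-5*2 + 0)²) = 1029*(-9 + (-10 + 0)²) = 1029*(-9 + (-10)²) = 1029*(-9 + 100) = 1029*91 = 93639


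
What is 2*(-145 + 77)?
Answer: -136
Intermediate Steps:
2*(-145 + 77) = 2*(-68) = -136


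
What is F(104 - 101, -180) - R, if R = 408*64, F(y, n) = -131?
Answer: -26243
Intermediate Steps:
R = 26112
F(104 - 101, -180) - R = -131 - 1*26112 = -131 - 26112 = -26243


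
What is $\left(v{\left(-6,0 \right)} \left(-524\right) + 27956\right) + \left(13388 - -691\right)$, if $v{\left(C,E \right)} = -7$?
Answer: $45703$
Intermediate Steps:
$\left(v{\left(-6,0 \right)} \left(-524\right) + 27956\right) + \left(13388 - -691\right) = \left(\left(-7\right) \left(-524\right) + 27956\right) + \left(13388 - -691\right) = \left(3668 + 27956\right) + \left(13388 + 691\right) = 31624 + 14079 = 45703$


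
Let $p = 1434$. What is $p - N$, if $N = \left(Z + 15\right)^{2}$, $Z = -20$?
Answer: $1409$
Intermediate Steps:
$N = 25$ ($N = \left(-20 + 15\right)^{2} = \left(-5\right)^{2} = 25$)
$p - N = 1434 - 25 = 1409$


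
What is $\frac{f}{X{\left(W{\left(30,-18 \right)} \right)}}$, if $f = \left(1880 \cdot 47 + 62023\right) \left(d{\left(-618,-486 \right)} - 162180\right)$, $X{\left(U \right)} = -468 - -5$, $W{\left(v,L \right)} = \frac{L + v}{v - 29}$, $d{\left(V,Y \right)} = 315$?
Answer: $\frac{24341744295}{463} \approx 5.2574 \cdot 10^{7}$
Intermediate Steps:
$W{\left(v,L \right)} = \frac{L + v}{-29 + v}$
$X{\left(U \right)} = -463$ ($X{\left(U \right)} = -468 + 5 = -463$)
$f = -24341744295$ ($f = \left(1880 \cdot 47 + 62023\right) \left(315 - 162180\right) = \left(88360 + 62023\right) \left(-161865\right) = 150383 \left(-161865\right) = -24341744295$)
$\frac{f}{X{\left(W{\left(30,-18 \right)} \right)}} = - \frac{24341744295}{-463} = \left(-24341744295\right) \left(- \frac{1}{463}\right) = \frac{24341744295}{463}$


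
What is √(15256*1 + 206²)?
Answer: 2*√14423 ≈ 240.19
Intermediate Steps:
√(15256*1 + 206²) = √(15256 + 42436) = √57692 = 2*√14423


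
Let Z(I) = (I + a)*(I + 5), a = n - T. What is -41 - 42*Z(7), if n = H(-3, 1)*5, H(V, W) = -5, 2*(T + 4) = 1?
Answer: 7267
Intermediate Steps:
T = -7/2 (T = -4 + (½)*1 = -4 + ½ = -7/2 ≈ -3.5000)
n = -25 (n = -5*5 = -25)
a = -43/2 (a = -25 - 1*(-7/2) = -25 + 7/2 = -43/2 ≈ -21.500)
Z(I) = (5 + I)*(-43/2 + I) (Z(I) = (I - 43/2)*(I + 5) = (-43/2 + I)*(5 + I) = (5 + I)*(-43/2 + I))
-41 - 42*Z(7) = -41 - 42*(-215/2 + 7² - 33/2*7) = -41 - 42*(-215/2 + 49 - 231/2) = -41 - 42*(-174) = -41 + 7308 = 7267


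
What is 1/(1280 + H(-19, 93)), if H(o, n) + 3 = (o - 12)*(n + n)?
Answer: -1/4489 ≈ -0.00022277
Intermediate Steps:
H(o, n) = -3 + 2*n*(-12 + o) (H(o, n) = -3 + (o - 12)*(n + n) = -3 + (-12 + o)*(2*n) = -3 + 2*n*(-12 + o))
1/(1280 + H(-19, 93)) = 1/(1280 + (-3 - 24*93 + 2*93*(-19))) = 1/(1280 + (-3 - 2232 - 3534)) = 1/(1280 - 5769) = 1/(-4489) = -1/4489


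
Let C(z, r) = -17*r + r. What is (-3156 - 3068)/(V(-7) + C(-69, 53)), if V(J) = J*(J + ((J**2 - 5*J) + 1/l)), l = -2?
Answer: 12448/2767 ≈ 4.4987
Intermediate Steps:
C(z, r) = -16*r
V(J) = J*(-1/2 + J**2 - 4*J) (V(J) = J*(J + ((J**2 - 5*J) + 1/(-2))) = J*(J + ((J**2 - 5*J) - 1/2)) = J*(J + (-1/2 + J**2 - 5*J)) = J*(-1/2 + J**2 - 4*J))
(-3156 - 3068)/(V(-7) + C(-69, 53)) = (-3156 - 3068)/(-7*(-1/2 + (-7)**2 - 4*(-7)) - 16*53) = -6224/(-7*(-1/2 + 49 + 28) - 848) = -6224/(-7*153/2 - 848) = -6224/(-1071/2 - 848) = -6224/(-2767/2) = -6224*(-2/2767) = 12448/2767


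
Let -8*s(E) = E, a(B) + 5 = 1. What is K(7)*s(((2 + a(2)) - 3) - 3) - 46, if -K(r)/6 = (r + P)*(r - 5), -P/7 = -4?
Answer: -466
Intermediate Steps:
P = 28 (P = -7*(-4) = 28)
a(B) = -4 (a(B) = -5 + 1 = -4)
K(r) = -6*(-5 + r)*(28 + r) (K(r) = -6*(r + 28)*(r - 5) = -6*(28 + r)*(-5 + r) = -6*(-5 + r)*(28 + r))
s(E) = -E/8
K(7)*s(((2 + a(2)) - 3) - 3) - 46 = (840 - 138*7 - 6*7**2)*(-(((2 - 4) - 3) - 3)/8) - 46 = (840 - 966 - 6*49)*(-((-2 - 3) - 3)/8) - 46 = (840 - 966 - 294)*(-(-5 - 3)/8) - 46 = -(-105)*(-8)/2 - 46 = -420*1 - 46 = -420 - 46 = -466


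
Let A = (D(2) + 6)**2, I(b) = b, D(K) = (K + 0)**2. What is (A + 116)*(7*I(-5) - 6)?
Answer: -8856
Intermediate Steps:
D(K) = K**2
A = 100 (A = (2**2 + 6)**2 = (4 + 6)**2 = 10**2 = 100)
(A + 116)*(7*I(-5) - 6) = (100 + 116)*(7*(-5) - 6) = 216*(-35 - 6) = 216*(-41) = -8856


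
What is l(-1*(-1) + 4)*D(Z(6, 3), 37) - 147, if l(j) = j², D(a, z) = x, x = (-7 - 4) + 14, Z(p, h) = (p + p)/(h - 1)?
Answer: -72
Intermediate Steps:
Z(p, h) = 2*p/(-1 + h) (Z(p, h) = (2*p)/(-1 + h) = 2*p/(-1 + h))
x = 3 (x = -11 + 14 = 3)
D(a, z) = 3
l(-1*(-1) + 4)*D(Z(6, 3), 37) - 147 = (-1*(-1) + 4)²*3 - 147 = (1 + 4)²*3 - 147 = 5²*3 - 147 = 25*3 - 147 = 75 - 147 = -72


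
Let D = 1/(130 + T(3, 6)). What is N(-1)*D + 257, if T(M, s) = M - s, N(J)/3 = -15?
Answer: 32594/127 ≈ 256.65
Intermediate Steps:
N(J) = -45 (N(J) = 3*(-15) = -45)
D = 1/127 (D = 1/(130 + (3 - 1*6)) = 1/(130 + (3 - 6)) = 1/(130 - 3) = 1/127 ≈ 0.0078740)
N(-1)*D + 257 = -45*1/127 + 257 = -45/127 + 257 = 32594/127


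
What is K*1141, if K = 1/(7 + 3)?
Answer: 1141/10 ≈ 114.10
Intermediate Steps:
K = ⅒ (K = 1/10 = ⅒ ≈ 0.10000)
K*1141 = (⅒)*1141 = 1141/10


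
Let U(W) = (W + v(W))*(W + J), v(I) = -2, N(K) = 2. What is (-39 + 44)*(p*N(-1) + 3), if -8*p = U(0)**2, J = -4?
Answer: -65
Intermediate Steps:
U(W) = (-4 + W)*(-2 + W) (U(W) = (W - 2)*(W - 4) = (-2 + W)*(-4 + W) = (-4 + W)*(-2 + W))
p = -8 (p = -(8 + 0**2 - 6*0)**2/8 = -(8 + 0 + 0)**2/8 = -1/8*8**2 = -1/8*64 = -8)
(-39 + 44)*(p*N(-1) + 3) = (-39 + 44)*(-8*2 + 3) = 5*(-16 + 3) = 5*(-13) = -65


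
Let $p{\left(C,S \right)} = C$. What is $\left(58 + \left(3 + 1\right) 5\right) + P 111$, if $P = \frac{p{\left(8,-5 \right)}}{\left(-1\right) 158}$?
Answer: $\frac{5718}{79} \approx 72.38$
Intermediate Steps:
$P = - \frac{4}{79}$ ($P = \frac{8}{\left(-1\right) 158} = \frac{8}{-158} = 8 \left(- \frac{1}{158}\right) = - \frac{4}{79} \approx -0.050633$)
$\left(58 + \left(3 + 1\right) 5\right) + P 111 = \left(58 + \left(3 + 1\right) 5\right) - \frac{444}{79} = \left(58 + 4 \cdot 5\right) - \frac{444}{79} = \left(58 + 20\right) - \frac{444}{79} = 78 - \frac{444}{79} = \frac{5718}{79}$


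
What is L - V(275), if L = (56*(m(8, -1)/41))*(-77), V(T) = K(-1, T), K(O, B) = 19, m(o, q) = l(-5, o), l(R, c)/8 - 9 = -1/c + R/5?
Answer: -272435/41 ≈ -6644.8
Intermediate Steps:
l(R, c) = 72 - 8/c + 8*R/5 (l(R, c) = 72 + 8*(-1/c + R/5) = 72 + (-8/c + 8*R/5) = 72 - 8/c + 8*R/5)
m(o, q) = 64 - 8/o (m(o, q) = 72 - 8/o + (8/5)*(-5) = 72 - 8/o - 8 = 64 - 8/o)
V(T) = 19
L = -271656/41 (L = (56*((64 - 8/8)/41))*(-77) = (56*((64 - 8*⅛)*(1/41)))*(-77) = (56*((64 - 1)*(1/41)))*(-77) = (56*(63*(1/41)))*(-77) = (56*(63/41))*(-77) = (3528/41)*(-77) = -271656/41 ≈ -6625.8)
L - V(275) = -271656/41 - 1*19 = -271656/41 - 19 = -272435/41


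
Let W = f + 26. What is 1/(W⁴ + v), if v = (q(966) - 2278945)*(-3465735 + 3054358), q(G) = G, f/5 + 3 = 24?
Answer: 1/937402667004 ≈ 1.0668e-12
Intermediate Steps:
f = 105 (f = -15 + 5*24 = -15 + 120 = 105)
v = 937108167083 (v = (966 - 2278945)*(-3465735 + 3054358) = -2277979*(-411377) = 937108167083)
W = 131 (W = 105 + 26 = 131)
1/(W⁴ + v) = 1/(131⁴ + 937108167083) = 1/(294499921 + 937108167083) = 1/937402667004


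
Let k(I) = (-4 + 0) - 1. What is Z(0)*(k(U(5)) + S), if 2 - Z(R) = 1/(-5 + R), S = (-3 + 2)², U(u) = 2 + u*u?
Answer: -44/5 ≈ -8.8000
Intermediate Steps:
U(u) = 2 + u²
S = 1 (S = (-1)² = 1)
Z(R) = 2 - 1/(-5 + R)
k(I) = -5 (k(I) = -4 - 1 = -5)
Z(0)*(k(U(5)) + S) = ((-11 + 2*0)/(-5 + 0))*(-5 + 1) = ((-11 + 0)/(-5))*(-4) = -⅕*(-11)*(-4) = (11/5)*(-4) = -44/5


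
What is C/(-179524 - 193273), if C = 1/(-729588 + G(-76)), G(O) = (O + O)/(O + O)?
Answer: 1/271987844839 ≈ 3.6766e-12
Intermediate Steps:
G(O) = 1 (G(O) = (2*O)/((2*O)) = (2*O)*(1/(2*O)) = 1)
C = -1/729587 (C = 1/(-729588 + 1) = 1/(-729587) = -1/729587 ≈ -1.3706e-6)
C/(-179524 - 193273) = -1/(729587*(-179524 - 193273)) = -1/729587/(-372797) = -1/729587*(-1/372797) = 1/271987844839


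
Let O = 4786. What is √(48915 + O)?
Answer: √53701 ≈ 231.73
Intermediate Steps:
√(48915 + O) = √(48915 + 4786) = √53701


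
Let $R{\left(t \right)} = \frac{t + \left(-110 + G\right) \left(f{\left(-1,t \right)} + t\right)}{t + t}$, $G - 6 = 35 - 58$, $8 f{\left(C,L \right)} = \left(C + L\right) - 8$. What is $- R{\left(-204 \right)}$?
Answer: $\frac{77561}{1088} \approx 71.288$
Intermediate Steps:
$f{\left(C,L \right)} = -1 + \frac{C}{8} + \frac{L}{8}$ ($f{\left(C,L \right)} = \frac{\left(C + L\right) - 8}{8} = \frac{-8 + C + L}{8} = -1 + \frac{C}{8} + \frac{L}{8}$)
$G = -17$ ($G = 6 + \left(35 - 58\right) = 6 - 23 = -17$)
$R{\left(t \right)} = \frac{\frac{1143}{8} - \frac{1135 t}{8}}{2 t}$ ($R{\left(t \right)} = \frac{t + \left(-110 - 17\right) \left(\left(-1 + \frac{1}{8} \left(-1\right) + \frac{t}{8}\right) + t\right)}{t + t} = \frac{t - 127 \left(\left(-1 - \frac{1}{8} + \frac{t}{8}\right) + t\right)}{2 t} = \left(t - 127 \left(\left(- \frac{9}{8} + \frac{t}{8}\right) + t\right)\right) \frac{1}{2 t} = \left(t - 127 \left(- \frac{9}{8} + \frac{9 t}{8}\right)\right) \frac{1}{2 t} = \left(t - \left(- \frac{1143}{8} + \frac{1143 t}{8}\right)\right) \frac{1}{2 t} = \left(\frac{1143}{8} - \frac{1135 t}{8}\right) \frac{1}{2 t} = \frac{\frac{1143}{8} - \frac{1135 t}{8}}{2 t}$)
$- R{\left(-204 \right)} = - \frac{1143 - -231540}{16 \left(-204\right)} = - \frac{\left(-1\right) \left(1143 + 231540\right)}{16 \cdot 204} = - \frac{\left(-1\right) 232683}{16 \cdot 204} = \left(-1\right) \left(- \frac{77561}{1088}\right) = \frac{77561}{1088}$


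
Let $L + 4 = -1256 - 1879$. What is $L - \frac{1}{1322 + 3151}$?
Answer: $- \frac{14040748}{4473} \approx -3139.0$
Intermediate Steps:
$L = -3139$ ($L = -4 - 3135 = -3139$)
$L - \frac{1}{1322 + 3151} = -3139 - \frac{1}{1322 + 3151} = -3139 - \frac{1}{4473} = - \frac{14040748}{4473}$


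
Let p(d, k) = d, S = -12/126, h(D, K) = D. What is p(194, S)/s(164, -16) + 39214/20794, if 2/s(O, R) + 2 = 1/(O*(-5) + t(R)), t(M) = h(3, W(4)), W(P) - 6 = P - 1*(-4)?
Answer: -1632893296/8494349 ≈ -192.23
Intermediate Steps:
W(P) = 10 + P (W(P) = 6 + (P - 1*(-4)) = 6 + (P + 4) = 6 + (4 + P) = 10 + P)
t(M) = 3
S = -2/21 (S = -12*1/126 = -2/21 ≈ -0.095238)
s(O, R) = 2/(-2 + 1/(3 - 5*O)) (s(O, R) = 2/(-2 + 1/(O*(-5) + 3)) = 2/(-2 + 1/(-5*O + 3)) = 2/(-2 + 1/(3 - 5*O)))
p(194, S)/s(164, -16) + 39214/20794 = 194/((2*(3 - 5*164)/(5*(-1 + 2*164)))) + 39214/20794 = 194/((2*(3 - 820)/(5*(-1 + 328)))) + 39214*(1/20794) = 194/(((2/5)*(-817)/327)) + 19607/10397 = 194/(((2/5)*(1/327)*(-817))) + 19607/10397 = 194/(-1634/1635) + 19607/10397 = 194*(-1635/1634) + 19607/10397 = -158595/817 + 19607/10397 = -1632893296/8494349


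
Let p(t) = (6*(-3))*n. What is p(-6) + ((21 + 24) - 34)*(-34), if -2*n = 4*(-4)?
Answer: -518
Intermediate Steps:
n = 8 (n = -2*(-4) = -1/2*(-16) = 8)
p(t) = -144 (p(t) = (6*(-3))*8 = -18*8 = -144)
p(-6) + ((21 + 24) - 34)*(-34) = -144 + ((21 + 24) - 34)*(-34) = -144 + (45 - 34)*(-34) = -144 + 11*(-34) = -144 - 374 = -518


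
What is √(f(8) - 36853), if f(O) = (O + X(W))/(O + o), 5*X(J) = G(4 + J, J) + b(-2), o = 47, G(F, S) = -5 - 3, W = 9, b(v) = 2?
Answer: I*√111479951/55 ≈ 191.97*I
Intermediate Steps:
G(F, S) = -8
X(J) = -6/5 (X(J) = (-8 + 2)/5 = (⅕)*(-6) = -6/5)
f(O) = (-6/5 + O)/(47 + O) (f(O) = (O - 6/5)/(O + 47) = (-6/5 + O)/(47 + O))
√(f(8) - 36853) = √((-6/5 + 8)/(47 + 8) - 36853) = √((34/5)/55 - 36853) = √((1/55)*(34/5) - 36853) = √(34/275 - 36853) = √(-10134541/275) = I*√111479951/55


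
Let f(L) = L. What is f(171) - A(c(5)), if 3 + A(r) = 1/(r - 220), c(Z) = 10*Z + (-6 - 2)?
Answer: 30973/178 ≈ 174.01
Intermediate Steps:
c(Z) = -8 + 10*Z (c(Z) = 10*Z - 8 = -8 + 10*Z)
A(r) = -3 + 1/(-220 + r) (A(r) = -3 + 1/(r - 220) = -3 + 1/(-220 + r))
f(171) - A(c(5)) = 171 - (661 - 3*(-8 + 10*5))/(-220 + (-8 + 10*5)) = 171 - (661 - 3*(-8 + 50))/(-220 + (-8 + 50)) = 171 - (661 - 3*42)/(-220 + 42) = 171 - (661 - 126)/(-178) = 171 - (-1)*535/178 = 171 - 1*(-535/178) = 171 + 535/178 = 30973/178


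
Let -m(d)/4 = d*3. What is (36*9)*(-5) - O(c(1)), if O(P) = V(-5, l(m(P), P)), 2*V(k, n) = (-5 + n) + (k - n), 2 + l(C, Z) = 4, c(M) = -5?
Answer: -1615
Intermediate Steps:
m(d) = -12*d (m(d) = -4*d*3 = -12*d)
l(C, Z) = 2 (l(C, Z) = -2 + 4 = 2)
V(k, n) = -5/2 + k/2 (V(k, n) = ((-5 + n) + (k - n))/2 = (-5 + k)/2 = -5/2 + k/2)
O(P) = -5 (O(P) = -5/2 + (1/2)*(-5) = -5/2 - 5/2 = -5)
(36*9)*(-5) - O(c(1)) = (36*9)*(-5) - 1*(-5) = 324*(-5) + 5 = -1620 + 5 = -1615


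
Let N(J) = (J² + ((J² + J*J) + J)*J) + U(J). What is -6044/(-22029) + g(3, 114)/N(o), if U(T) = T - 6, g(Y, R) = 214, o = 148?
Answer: 19728564851/71897523243 ≈ 0.27440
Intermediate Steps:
U(T) = -6 + T
N(J) = -6 + J + J² + J*(J + 2*J²) (N(J) = (J² + ((J² + J*J) + J)*J) + (-6 + J) = (J² + ((J² + J²) + J)*J) + (-6 + J) = (J² + (2*J² + J)*J) + (-6 + J) = (J² + (J + 2*J²)*J) + (-6 + J) = (J² + J*(J + 2*J²)) + (-6 + J) = -6 + J + J² + J*(J + 2*J²))
-6044/(-22029) + g(3, 114)/N(o) = -6044/(-22029) + 214/(-6 + 148 + 2*148² + 2*148³) = -6044*(-1/22029) + 214/(-6 + 148 + 2*21904 + 2*3241792) = 6044/22029 + 214/(-6 + 148 + 43808 + 6483584) = 6044/22029 + 214/6527534 = 6044/22029 + 214*(1/6527534) = 6044/22029 + 107/3263767 = 19728564851/71897523243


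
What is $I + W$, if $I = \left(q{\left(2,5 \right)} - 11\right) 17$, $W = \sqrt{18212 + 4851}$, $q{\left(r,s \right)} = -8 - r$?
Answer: $-357 + \sqrt{23063} \approx -205.14$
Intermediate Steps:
$W = \sqrt{23063} \approx 151.86$
$I = -357$ ($I = \left(\left(-8 - 2\right) - 11\right) 17 = \left(-10 - 11\right) 17 = \left(-21\right) 17 = -357$)
$I + W = -357 + \sqrt{23063}$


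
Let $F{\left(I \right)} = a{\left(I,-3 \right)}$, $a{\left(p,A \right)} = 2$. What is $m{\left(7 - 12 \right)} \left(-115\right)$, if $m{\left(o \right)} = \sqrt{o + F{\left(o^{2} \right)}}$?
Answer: $- 115 i \sqrt{3} \approx - 199.19 i$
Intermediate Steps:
$F{\left(I \right)} = 2$
$m{\left(o \right)} = \sqrt{2 + o}$ ($m{\left(o \right)} = \sqrt{o + 2} = \sqrt{2 + o}$)
$m{\left(7 - 12 \right)} \left(-115\right) = \sqrt{2 + \left(7 - 12\right)} \left(-115\right) = \sqrt{2 - 5} \left(-115\right) = \sqrt{-3} \left(-115\right) = i \sqrt{3} \left(-115\right) = - 115 i \sqrt{3}$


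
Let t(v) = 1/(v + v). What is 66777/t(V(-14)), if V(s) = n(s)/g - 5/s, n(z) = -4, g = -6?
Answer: 957137/7 ≈ 1.3673e+5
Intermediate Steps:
V(s) = ⅔ - 5/s (V(s) = -4/(-6) - 5/s = -4*(-⅙) - 5/s = ⅔ - 5/s)
t(v) = 1/(2*v)
66777/t(V(-14)) = 66777/((1/(2*(⅔ - 5/(-14))))) = 66777/((1/(2*(⅔ - 5*(-1/14))))) = 66777/((1/(2*(⅔ + 5/14)))) = 66777/((1/(2*(43/42)))) = 66777/(((½)*(42/43))) = 66777/(21/43) = 66777*(43/21) = 957137/7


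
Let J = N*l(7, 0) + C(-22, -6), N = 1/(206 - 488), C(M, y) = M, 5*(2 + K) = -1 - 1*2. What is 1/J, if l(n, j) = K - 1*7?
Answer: -235/5162 ≈ -0.045525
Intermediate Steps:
K = -13/5 (K = -2 + (-1 - 1*2)/5 = -2 + (-1 - 2)/5 = -2 + (⅕)*(-3) = -2 - ⅗ = -13/5 ≈ -2.6000)
l(n, j) = -48/5 (l(n, j) = -13/5 - 1*7 = -13/5 - 7 = -48/5)
N = -1/282 (N = 1/(-282) = -1/282 ≈ -0.0035461)
J = -5162/235 (J = -1/282*(-48/5) - 22 = 8/235 - 22 = -5162/235 ≈ -21.966)
1/J = 1/(-5162/235) = -235/5162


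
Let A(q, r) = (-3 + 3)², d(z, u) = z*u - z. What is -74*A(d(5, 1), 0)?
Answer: 0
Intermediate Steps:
d(z, u) = -z + u*z (d(z, u) = u*z - z = -z + u*z)
A(q, r) = 0 (A(q, r) = 0² = 0)
-74*A(d(5, 1), 0) = -74*0 = 0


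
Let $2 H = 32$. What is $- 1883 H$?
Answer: $-30128$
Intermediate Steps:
$H = 16$ ($H = \frac{1}{2} \cdot 32 = 16$)
$- 1883 H = \left(-1883\right) 16 = -30128$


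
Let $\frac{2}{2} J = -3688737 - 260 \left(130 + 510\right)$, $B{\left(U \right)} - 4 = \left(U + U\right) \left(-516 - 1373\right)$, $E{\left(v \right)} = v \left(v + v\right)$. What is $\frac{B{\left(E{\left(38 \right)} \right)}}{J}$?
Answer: $\frac{10910860}{3855137} \approx 2.8302$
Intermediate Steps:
$E{\left(v \right)} = 2 v^{2}$ ($E{\left(v \right)} = v 2 v = 2 v^{2}$)
$B{\left(U \right)} = 4 - 3778 U$ ($B{\left(U \right)} = 4 + \left(U + U\right) \left(-516 - 1373\right) = 4 + 2 U \left(-1889\right) = 4 - 3778 U$)
$J = -3855137$ ($J = -3688737 - 260 \left(130 + 510\right) = -3688737 - 260 \cdot 640 = -3688737 - 166400 = -3855137$)
$\frac{B{\left(E{\left(38 \right)} \right)}}{J} = \frac{4 - 3778 \cdot 2 \cdot 38^{2}}{-3855137} = \left(4 - 3778 \cdot 2 \cdot 1444\right) \left(- \frac{1}{3855137}\right) = \left(4 - 10910864\right) \left(- \frac{1}{3855137}\right) = \left(-10910860\right) \left(- \frac{1}{3855137}\right) = \frac{10910860}{3855137}$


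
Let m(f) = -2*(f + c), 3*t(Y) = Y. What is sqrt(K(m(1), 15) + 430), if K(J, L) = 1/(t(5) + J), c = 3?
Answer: sqrt(155173)/19 ≈ 20.733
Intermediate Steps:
t(Y) = Y/3
m(f) = -6 - 2*f (m(f) = -2*(f + 3) = -2*(3 + f) = -6 - 2*f)
K(J, L) = 1/(5/3 + J) (K(J, L) = 1/((1/3)*5 + J) = 1/(5/3 + J))
sqrt(K(m(1), 15) + 430) = sqrt(3/(5 + 3*(-6 - 2*1)) + 430) = sqrt(3/(5 + 3*(-6 - 2)) + 430) = sqrt(3/(5 + 3*(-8)) + 430) = sqrt(3/(5 - 24) + 430) = sqrt(3/(-19) + 430) = sqrt(3*(-1/19) + 430) = sqrt(-3/19 + 430) = sqrt(8167/19) = sqrt(155173)/19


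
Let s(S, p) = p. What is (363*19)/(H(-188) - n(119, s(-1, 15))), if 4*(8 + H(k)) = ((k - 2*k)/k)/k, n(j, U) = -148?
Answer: 471504/9571 ≈ 49.264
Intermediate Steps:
H(k) = -8 - 1/(4*k) (H(k) = -8 + (((k - 2*k)/k)/k)/4 = -8 + (((-k)/k)/k)/4 = -8 + (-1/k)/4 = -8 - 1/(4*k))
(363*19)/(H(-188) - n(119, s(-1, 15))) = (363*19)/((-8 - ¼/(-188)) - 1*(-148)) = 6897/((-8 - ¼*(-1/188)) + 148) = 6897/((-8 + 1/752) + 148) = 6897/(-6015/752 + 148) = 6897/(105281/752) = 6897*(752/105281) = 471504/9571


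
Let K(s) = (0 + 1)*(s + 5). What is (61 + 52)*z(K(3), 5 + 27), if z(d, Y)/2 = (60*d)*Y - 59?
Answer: 3458026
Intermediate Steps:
K(s) = 5 + s (K(s) = 1*(5 + s) = 5 + s)
z(d, Y) = -118 + 120*Y*d (z(d, Y) = 2*((60*d)*Y - 59) = 2*(60*Y*d - 59) = 2*(-59 + 60*Y*d) = -118 + 120*Y*d)
(61 + 52)*z(K(3), 5 + 27) = (61 + 52)*(-118 + 120*(5 + 27)*(5 + 3)) = 113*(-118 + 120*32*8) = 113*(-118 + 30720) = 113*30602 = 3458026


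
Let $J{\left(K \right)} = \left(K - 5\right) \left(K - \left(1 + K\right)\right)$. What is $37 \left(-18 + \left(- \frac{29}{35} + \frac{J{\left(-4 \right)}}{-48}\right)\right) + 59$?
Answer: $- \frac{360973}{560} \approx -644.59$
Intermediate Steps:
$J{\left(K \right)} = 5 - K$ ($J{\left(K \right)} = \left(-5 + K\right) \left(-1\right) = 5 - K$)
$37 \left(-18 + \left(- \frac{29}{35} + \frac{J{\left(-4 \right)}}{-48}\right)\right) + 59 = 37 \left(-18 - \left(\frac{29}{35} - \frac{5 - -4}{-48}\right)\right) + 59 = 37 \left(-18 - \left(\frac{29}{35} - \left(5 + 4\right) \left(- \frac{1}{48}\right)\right)\right) + 59 = 37 \left(-18 + \left(- \frac{29}{35} + 9 \left(- \frac{1}{48}\right)\right)\right) + 59 = 37 \left(-18 - \frac{569}{560}\right) + 59 = 37 \left(- \frac{10649}{560}\right) + 59 = - \frac{394013}{560} + 59 = - \frac{360973}{560}$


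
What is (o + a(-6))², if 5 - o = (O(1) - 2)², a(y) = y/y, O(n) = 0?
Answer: 4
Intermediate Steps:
a(y) = 1
o = 1 (o = 5 - (0 - 2)² = 5 - 1*(-2)² = 5 - 1*4 = 5 - 4 = 1)
(o + a(-6))² = (1 + 1)² = 2² = 4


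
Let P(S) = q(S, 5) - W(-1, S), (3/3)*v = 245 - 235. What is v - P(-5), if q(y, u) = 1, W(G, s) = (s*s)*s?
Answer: -116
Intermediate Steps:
W(G, s) = s³ (W(G, s) = s²*s = s³)
v = 10 (v = 245 - 235 = 10)
P(S) = 1 - S³
v - P(-5) = 10 - (1 - 1*(-5)³) = 10 - (1 - 1*(-125)) = 10 - (1 + 125) = 10 - 1*126 = 10 - 126 = -116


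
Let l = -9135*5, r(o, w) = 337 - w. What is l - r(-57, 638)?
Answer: -45374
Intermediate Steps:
l = -45675
l - r(-57, 638) = -45675 - (337 - 1*638) = -45675 - (337 - 638) = -45675 - 1*(-301) = -45675 + 301 = -45374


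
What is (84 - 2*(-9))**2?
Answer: 10404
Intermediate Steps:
(84 - 2*(-9))**2 = (84 + 18)**2 = 102**2 = 10404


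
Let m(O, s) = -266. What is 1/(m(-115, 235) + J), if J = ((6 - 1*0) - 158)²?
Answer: 1/22838 ≈ 4.3787e-5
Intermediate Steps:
J = 23104 (J = ((6 + 0) - 158)² = (6 - 158)² = (-152)² = 23104)
1/(m(-115, 235) + J) = 1/(-266 + 23104) = 1/22838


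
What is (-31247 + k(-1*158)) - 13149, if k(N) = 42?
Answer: -44354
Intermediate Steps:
(-31247 + k(-1*158)) - 13149 = (-31247 + 42) - 13149 = -31205 - 13149 = -44354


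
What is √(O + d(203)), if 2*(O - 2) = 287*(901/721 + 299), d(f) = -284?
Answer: 3*√50456198/103 ≈ 206.89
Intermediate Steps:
O = 4438046/103 (O = 2 + (287*(901/721 + 299))/2 = 2 + (287*(216480/721))/2 = 2 + (½)*(8875680/103) = 2 + 4437840/103 = 4438046/103 ≈ 43088.)
√(O + d(203)) = √(4438046/103 - 284) = √(4408794/103) = 3*√50456198/103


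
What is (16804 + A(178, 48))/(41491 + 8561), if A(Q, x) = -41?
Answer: 16763/50052 ≈ 0.33491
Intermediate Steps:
(16804 + A(178, 48))/(41491 + 8561) = (16804 - 41)/(41491 + 8561) = 16763/50052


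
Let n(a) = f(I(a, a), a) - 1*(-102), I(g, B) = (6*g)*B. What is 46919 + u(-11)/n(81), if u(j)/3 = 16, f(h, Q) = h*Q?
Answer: 12467738955/265729 ≈ 46919.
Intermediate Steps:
I(g, B) = 6*B*g
f(h, Q) = Q*h
n(a) = 102 + 6*a³ (n(a) = a*(6*a*a) - 1*(-102) = a*(6*a²) + 102 = 6*a³ + 102 = 102 + 6*a³)
u(j) = 48 (u(j) = 3*16 = 48)
46919 + u(-11)/n(81) = 46919 + 48/(102 + 6*81³) = 46919 + 48/(102 + 6*531441) = 46919 + 48/(102 + 3188646) = 46919 + 48/3188748 = 46919 + 48*(1/3188748) = 46919 + 4/265729 = 12467738955/265729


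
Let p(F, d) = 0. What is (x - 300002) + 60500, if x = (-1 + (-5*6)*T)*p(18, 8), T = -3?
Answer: -239502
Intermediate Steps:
x = 0 (x = (-1 - 5*6*(-3))*0 = (-1 - 30*(-3))*0 = (-1 + 90)*0 = 89*0 = 0)
(x - 300002) + 60500 = (0 - 300002) + 60500 = -300002 + 60500 = -239502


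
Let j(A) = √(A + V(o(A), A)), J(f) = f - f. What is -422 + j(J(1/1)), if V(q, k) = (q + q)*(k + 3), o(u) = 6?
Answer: -416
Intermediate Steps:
V(q, k) = 2*q*(3 + k) (V(q, k) = (2*q)*(3 + k) = 2*q*(3 + k))
J(f) = 0
j(A) = √(36 + 13*A) (j(A) = √(A + 2*6*(3 + A)) = √(A + (36 + 12*A)) = √(36 + 13*A))
-422 + j(J(1/1)) = -422 + √(36 + 13*0) = -422 + √(36 + 0) = -422 + √36 = -422 + 6 = -416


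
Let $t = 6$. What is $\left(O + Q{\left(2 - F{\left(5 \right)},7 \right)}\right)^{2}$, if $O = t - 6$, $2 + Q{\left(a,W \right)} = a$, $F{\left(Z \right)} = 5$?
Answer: $25$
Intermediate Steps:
$Q{\left(a,W \right)} = -2 + a$
$O = 0$ ($O = 6 - 6 = 0$)
$\left(O + Q{\left(2 - F{\left(5 \right)},7 \right)}\right)^{2} = \left(0 + \left(-2 + \left(2 - 5\right)\right)\right)^{2} = \left(0 - 5\right)^{2} = \left(-5\right)^{2} = 25$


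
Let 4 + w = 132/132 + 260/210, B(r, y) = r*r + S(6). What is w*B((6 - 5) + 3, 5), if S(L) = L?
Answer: -814/21 ≈ -38.762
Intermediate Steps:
B(r, y) = 6 + r**2 (B(r, y) = r*r + 6 = r**2 + 6 = 6 + r**2)
w = -37/21 (w = -4 + (132/132 + 260/210) = -4 + (132*(1/132) + 260*(1/210)) = -4 + (1 + 26/21) = -4 + 47/21 = -37/21 ≈ -1.7619)
w*B((6 - 5) + 3, 5) = -37*(6 + ((6 - 5) + 3)**2)/21 = -37*(6 + (1 + 3)**2)/21 = -37*(6 + 4**2)/21 = -37*(6 + 16)/21 = -37/21*22 = -814/21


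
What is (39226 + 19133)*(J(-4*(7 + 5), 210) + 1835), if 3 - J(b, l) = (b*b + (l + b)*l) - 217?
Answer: -1999904571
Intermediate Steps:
J(b, l) = 220 - b² - l*(b + l) (J(b, l) = 3 - ((b*b + (l + b)*l) - 217) = 3 - ((b² + (b + l)*l) - 217) = 3 - ((b² + l*(b + l)) - 217) = 3 - (-217 + b² + l*(b + l)) = 3 + (217 - b² - l*(b + l)) = 220 - b² - l*(b + l))
(39226 + 19133)*(J(-4*(7 + 5), 210) + 1835) = (39226 + 19133)*((220 - (-4*(7 + 5))² - 1*210² - 1*(-4*(7 + 5))*210) + 1835) = 58359*((220 - (-4*12)² - 1*44100 - 1*(-4*12)*210) + 1835) = 58359*((220 - 1*(-48)² - 44100 - 1*(-48)*210) + 1835) = 58359*((220 - 1*2304 - 44100 + 10080) + 1835) = 58359*((220 - 2304 - 44100 + 10080) + 1835) = 58359*(-36104 + 1835) = 58359*(-34269) = -1999904571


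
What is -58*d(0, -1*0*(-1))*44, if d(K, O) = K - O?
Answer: 0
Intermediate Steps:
-58*d(0, -1*0*(-1))*44 = -58*(0 - (-1*0)*(-1))*44 = -58*(0 - 0*(-1))*44 = -58*(0 - 1*0)*44 = -58*(0 + 0)*44 = -58*0*44 = 0*44 = 0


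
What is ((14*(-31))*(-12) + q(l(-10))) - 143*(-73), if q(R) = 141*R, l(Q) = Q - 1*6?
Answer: 13391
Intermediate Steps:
l(Q) = -6 + Q (l(Q) = Q - 6 = -6 + Q)
((14*(-31))*(-12) + q(l(-10))) - 143*(-73) = ((14*(-31))*(-12) + 141*(-6 - 10)) - 143*(-73) = (-434*(-12) + 141*(-16)) + 10439 = (5208 - 2256) + 10439 = 2952 + 10439 = 13391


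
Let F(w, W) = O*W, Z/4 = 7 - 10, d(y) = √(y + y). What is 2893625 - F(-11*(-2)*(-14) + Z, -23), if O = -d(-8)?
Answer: 2893625 - 92*I ≈ 2.8936e+6 - 92.0*I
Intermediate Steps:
d(y) = √2*√y (d(y) = √(2*y) = √2*√y)
Z = -12 (Z = 4*(7 - 10) = 4*(-3) = -12)
O = -4*I (O = -√2*√(-8) = -√2*2*I*√2 = -4*I ≈ -4.0*I)
F(w, W) = -4*I*W (F(w, W) = (-4*I)*W = -4*I*W)
2893625 - F(-11*(-2)*(-14) + Z, -23) = 2893625 - (-4)*I*(-23) = 2893625 - 92*I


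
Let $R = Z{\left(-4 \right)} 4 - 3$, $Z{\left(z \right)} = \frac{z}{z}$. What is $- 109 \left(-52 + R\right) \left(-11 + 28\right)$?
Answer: $94503$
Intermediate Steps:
$Z{\left(z \right)} = 1$
$R = 1$ ($R = 1 \cdot 4 - 3 = 4 - 3 = 1$)
$- 109 \left(-52 + R\right) \left(-11 + 28\right) = - 109 \left(-52 + 1\right) \left(-11 + 28\right) = - 109 \left(\left(-51\right) 17\right) = \left(-109\right) \left(-867\right) = 94503$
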